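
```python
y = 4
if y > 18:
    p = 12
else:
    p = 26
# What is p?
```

Trace:
`y = 4` → y = 4
`if y > 18: ...` → y > 18 is False, take else branch → p = 26
So p = 26

Answer: 26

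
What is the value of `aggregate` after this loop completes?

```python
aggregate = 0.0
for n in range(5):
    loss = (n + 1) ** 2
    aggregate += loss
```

Sum of squared losses 1² + 2² + ... + 5²
`aggregate` takes the values: 0.0 → 1.0 → 5.0 → 14.0 → 30.0 → 55.0

Answer: 55.0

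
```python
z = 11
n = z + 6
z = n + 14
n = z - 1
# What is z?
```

Trace:
`z = 11` → z = 11
`n = z + 6` → n = 17
`z = n + 14` → z = 31
`n = z - 1` → n = 30
So z = 31

Answer: 31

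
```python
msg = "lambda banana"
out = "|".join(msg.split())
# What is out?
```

Trace:
`msg = "lambda banana"` → msg = 'lambda banana'
`out = "|".join(msg.split())` → out = 'lambda|banana'
So out = 'lambda|banana'

Answer: 'lambda|banana'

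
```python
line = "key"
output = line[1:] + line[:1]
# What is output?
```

Trace:
`line = "key"` → line = 'key'
`output = line[1:] + line[:1]` → output = 'eyk'
So output = 'eyk'

Answer: 'eyk'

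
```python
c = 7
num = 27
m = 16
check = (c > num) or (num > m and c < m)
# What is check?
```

Trace:
`c = 7` → c = 7
`num = 27` → num = 27
`m = 16` → m = 16
`check = (c > num) or (num > m and c < m)` → check = True
So check = True

Answer: True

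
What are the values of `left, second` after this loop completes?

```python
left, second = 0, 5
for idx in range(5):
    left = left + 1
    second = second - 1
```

left goes 0→5, second goes 5→0
`left, second` takes the values: (0, 5) → (1, 5) → (1, 4) → (2, 4) → (2, 3) → (3, 3) → (3, 2) → (4, 2) → (4, 1) → (5, 1) → (5, 0)

Answer: 5, 0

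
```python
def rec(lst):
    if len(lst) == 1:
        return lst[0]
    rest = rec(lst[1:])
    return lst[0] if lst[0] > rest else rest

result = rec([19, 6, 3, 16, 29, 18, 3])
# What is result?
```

Recursive max over [19, 6, 3, 16, 29, 18, 3] = 29

Answer: 29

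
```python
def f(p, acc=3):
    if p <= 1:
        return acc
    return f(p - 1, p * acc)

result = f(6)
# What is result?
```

Accumulator trace (n, acc): (6, 3) -> (5, 18) -> (4, 90) -> (3, 360) -> (2, 1080) -> (1, 2160) -> return 2160

Answer: 2160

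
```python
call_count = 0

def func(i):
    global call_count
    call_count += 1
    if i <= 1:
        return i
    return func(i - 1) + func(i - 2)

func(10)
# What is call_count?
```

Calls(i) = 1 + Calls(i-1) + Calls(i-2); Calls(0)=Calls(1)=1. For i=10 this gives 177.

Answer: 177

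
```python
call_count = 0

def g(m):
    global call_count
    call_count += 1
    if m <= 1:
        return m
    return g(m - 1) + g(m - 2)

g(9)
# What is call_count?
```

Calls(m) = 1 + Calls(m-1) + Calls(m-2); Calls(0)=Calls(1)=1. For m=9 this gives 109.

Answer: 109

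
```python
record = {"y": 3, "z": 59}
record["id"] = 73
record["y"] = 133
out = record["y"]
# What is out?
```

Trace:
`record = {"y": 3, "z": 59}` → record = {'y': 3, 'z': 59}
`record["id"] = 73` → record = {'y': 3, 'z': 59, 'id': 73}
`record["y"] = 133` → record = {'y': 133, 'z': 59, 'id': 73}
`out = record["y"]` → out = 133
So out = 133

Answer: 133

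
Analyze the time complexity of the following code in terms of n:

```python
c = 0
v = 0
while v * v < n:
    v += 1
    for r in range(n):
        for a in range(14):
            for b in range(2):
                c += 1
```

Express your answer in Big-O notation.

Each loop level contributes: √n × n × 1 × 1. Multiplying the contributions gives O(n√n).

Answer: O(n√n)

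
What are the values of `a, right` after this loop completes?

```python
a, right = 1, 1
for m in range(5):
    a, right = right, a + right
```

Fibonacci: after 5 iterations
`a, right` takes the values: (1, 1) → (1, 2) → (2, 3) → (3, 5) → (5, 8) → (8, 13)

Answer: 8, 13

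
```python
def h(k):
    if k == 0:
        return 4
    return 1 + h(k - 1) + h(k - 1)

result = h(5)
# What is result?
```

h(k) = 1 + 2·h(k-1), h(0)=4. Closed form: (4+1)·2^5 - 1 = 159.

Answer: 159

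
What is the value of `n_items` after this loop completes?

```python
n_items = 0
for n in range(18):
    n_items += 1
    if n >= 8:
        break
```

Loop breaks when n reaches 8, n_items is 9
`n_items` takes the values: 0 → 1 → 2 → 3 → 4 → 5 → 6 → 7 → 8 → 9

Answer: 9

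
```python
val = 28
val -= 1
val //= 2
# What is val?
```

Trace:
`val = 28` → val = 28
`val -= 1` → val = 27
`val //= 2` → val = 13
So val = 13

Answer: 13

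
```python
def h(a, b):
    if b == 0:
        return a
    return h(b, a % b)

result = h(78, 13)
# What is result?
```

h(78, 13) -> h(13, 0) -> 13

Answer: 13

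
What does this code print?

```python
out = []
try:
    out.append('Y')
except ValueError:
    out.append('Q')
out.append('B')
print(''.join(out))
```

Execution trace: 'Y' (try body, no exception) → 'B' (after the try/except). Output: YB

Answer: YB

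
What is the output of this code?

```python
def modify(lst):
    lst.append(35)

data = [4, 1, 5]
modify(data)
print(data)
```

Key concept: function modifies passed list.
Step by step:
`data = [4, 1, 5]` → data = [4, 1, 5]
`modify(data)` → data = [4, 1, 5, 35]
`print(data)` → prints [4, 1, 5, 35]

Answer: [4, 1, 5, 35]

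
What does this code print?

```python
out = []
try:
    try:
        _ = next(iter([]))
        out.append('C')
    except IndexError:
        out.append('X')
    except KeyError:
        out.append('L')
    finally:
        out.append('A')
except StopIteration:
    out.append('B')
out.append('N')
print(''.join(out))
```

Execution trace: 'A' (finally) → 'B' (outer except StopIteration) → 'N' (after the try/except). Output: ABN

Answer: ABN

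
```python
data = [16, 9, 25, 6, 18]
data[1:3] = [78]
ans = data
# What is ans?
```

Trace:
`data = [16, 9, 25, 6, 18]` → data = [16, 9, 25, 6, 18]
`data[1:3] = [78]` → data = [16, 78, 6, 18]
`ans = data` → ans = [16, 78, 6, 18]
So ans = [16, 78, 6, 18]

Answer: [16, 78, 6, 18]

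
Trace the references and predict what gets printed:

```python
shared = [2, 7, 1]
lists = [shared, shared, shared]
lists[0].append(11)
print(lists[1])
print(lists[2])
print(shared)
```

Key concept: list of same reference.
Step by step:
`shared = [2, 7, 1]` → shared = [2, 7, 1]
`lists = [shared, shared, shared]` → lists = [[2, 7, 1], [2, 7, 1], [2, 7, 1]]
`lists[0].append(11)` → shared = [2, 7, 1, 11]; lists = [[2, 7, 1, 11], [2, 7, 1, 11], [2, 7, 1, 11]]
`print(lists[1])` → prints [2, 7, 1, 11]
`print(lists[2])` → prints [2, 7, 1, 11]
`print(shared)` → prints [2, 7, 1, 11]

Answer:
[2, 7, 1, 11]
[2, 7, 1, 11]
[2, 7, 1, 11]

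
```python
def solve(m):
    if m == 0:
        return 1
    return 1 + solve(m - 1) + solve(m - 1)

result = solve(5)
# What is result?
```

solve(m) = 1 + 2·solve(m-1), solve(0)=1. Closed form: (1+1)·2^5 - 1 = 63.

Answer: 63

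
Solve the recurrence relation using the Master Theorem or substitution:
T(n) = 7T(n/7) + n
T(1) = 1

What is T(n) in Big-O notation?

By Master Theorem: a=7, b=7, f(n)=n. Since log_7(7) = 1 and f(n) = Θ(n^1), Case 2 applies. T(n) = O(n log n).

Answer: O(n log n)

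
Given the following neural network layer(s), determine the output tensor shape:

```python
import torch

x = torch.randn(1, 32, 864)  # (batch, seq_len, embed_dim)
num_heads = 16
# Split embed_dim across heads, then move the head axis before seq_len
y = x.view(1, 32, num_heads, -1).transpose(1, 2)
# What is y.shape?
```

Input: (1, 32, 864) -> head_dim = 864 // 16 = 54; after view: (1, 32, 16, 54) -> after transpose(1, 2): (1, 16, 32, 54) -> Output: (1, 16, 32, 54)

Answer: (1, 16, 32, 54)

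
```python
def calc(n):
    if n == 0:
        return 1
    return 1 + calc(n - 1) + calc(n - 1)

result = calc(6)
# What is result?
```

calc(n) = 1 + 2·calc(n-1), calc(0)=1. Closed form: (1+1)·2^6 - 1 = 127.

Answer: 127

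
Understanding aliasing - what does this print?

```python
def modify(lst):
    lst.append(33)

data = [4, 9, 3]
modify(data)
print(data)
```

Key concept: function modifies passed list.
Step by step:
`data = [4, 9, 3]` → data = [4, 9, 3]
`modify(data)` → data = [4, 9, 3, 33]
`print(data)` → prints [4, 9, 3, 33]

Answer: [4, 9, 3, 33]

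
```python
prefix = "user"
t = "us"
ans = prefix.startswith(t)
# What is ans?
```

Trace:
`prefix = "user"` → prefix = 'user'
`t = "us"` → t = 'us'
`ans = prefix.startswith(t)` → ans = True
So ans = True

Answer: True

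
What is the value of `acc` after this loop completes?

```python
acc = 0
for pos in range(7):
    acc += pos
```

Sum of 0 to 6 = 21
`acc` takes the values: 0 → 1 → 3 → 6 → 10 → 15 → 21

Answer: 21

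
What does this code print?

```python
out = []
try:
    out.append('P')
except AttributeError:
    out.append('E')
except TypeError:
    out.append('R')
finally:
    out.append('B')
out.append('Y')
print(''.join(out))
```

Execution trace: 'P' (try body, no exception) → 'B' (finally) → 'Y' (after the try/except). Output: PBY

Answer: PBY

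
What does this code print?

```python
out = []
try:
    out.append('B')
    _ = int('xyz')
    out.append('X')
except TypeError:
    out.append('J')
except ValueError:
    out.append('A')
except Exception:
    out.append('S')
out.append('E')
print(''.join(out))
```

Execution trace: 'B' (try body) → 'A' (except ValueError) → 'E' (after the try/except). Output: BAE

Answer: BAE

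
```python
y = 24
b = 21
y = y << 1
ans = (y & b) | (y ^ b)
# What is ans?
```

Trace:
`y = 24` → y = 24
`b = 21` → b = 21
`y = y << 1` → y = 48
`ans = (y & b) | (y ^ b)` → ans = 53
So ans = 53

Answer: 53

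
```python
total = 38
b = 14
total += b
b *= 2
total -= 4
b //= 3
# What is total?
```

Trace:
`total = 38` → total = 38
`b = 14` → b = 14
`total += b` → total = 52
`b *= 2` → b = 28
`total -= 4` → total = 48
`b //= 3` → b = 9
So total = 48

Answer: 48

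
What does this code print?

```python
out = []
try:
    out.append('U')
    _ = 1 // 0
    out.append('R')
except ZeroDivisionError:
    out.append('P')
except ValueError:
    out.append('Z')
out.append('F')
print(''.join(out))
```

Execution trace: 'U' (try body) → 'P' (except ZeroDivisionError) → 'F' (after the try/except). Output: UPF

Answer: UPF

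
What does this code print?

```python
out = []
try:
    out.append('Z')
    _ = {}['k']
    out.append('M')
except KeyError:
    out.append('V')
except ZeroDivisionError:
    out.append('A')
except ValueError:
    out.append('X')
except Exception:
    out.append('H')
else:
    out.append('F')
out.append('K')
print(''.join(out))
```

Execution trace: 'Z' (try body) → 'V' (except KeyError) → 'K' (after the try/except). Output: ZVK

Answer: ZVK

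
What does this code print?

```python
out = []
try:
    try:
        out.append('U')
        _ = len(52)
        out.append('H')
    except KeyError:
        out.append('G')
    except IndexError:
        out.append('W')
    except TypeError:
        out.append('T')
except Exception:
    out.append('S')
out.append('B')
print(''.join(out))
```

Execution trace: 'U' (inner try body) → 'T' (inner except TypeError) → 'B' (after the try/except). Output: UTB

Answer: UTB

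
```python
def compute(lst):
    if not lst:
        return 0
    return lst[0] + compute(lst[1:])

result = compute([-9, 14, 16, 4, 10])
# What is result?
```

(-9) + 14 + 16 + 4 + 10 + 0 = 35

Answer: 35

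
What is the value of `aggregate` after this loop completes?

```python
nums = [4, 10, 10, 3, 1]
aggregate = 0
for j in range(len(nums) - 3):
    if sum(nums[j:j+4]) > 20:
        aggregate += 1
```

Count windows with sum > 20
`aggregate` takes the values: 0 → 1 → 2

Answer: 2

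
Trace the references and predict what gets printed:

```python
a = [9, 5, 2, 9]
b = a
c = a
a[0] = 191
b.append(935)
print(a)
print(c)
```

Key concept: multiple aliases.
Step by step:
`a = [9, 5, 2, 9]` → a = [9, 5, 2, 9]
`b = a` → b = [9, 5, 2, 9] (same object as a)
`c = a` → c = [9, 5, 2, 9] (same object as a, b)
`a[0] = 191` → a = [191, 5, 2, 9] (same object as b, c); b = [191, 5, 2, 9] (same object as a, c); c = [191, 5, 2, 9] (same object as a, b)
`b.append(935)` → a = [191, 5, 2, 9, 935] (same object as b, c); b = [191, 5, 2, 9, 935] (same object as a, c); c = [191, 5, 2, 9, 935] (same object as a, b)
`print(a)` → prints [191, 5, 2, 9, 935]
`print(c)` → prints [191, 5, 2, 9, 935]

Answer:
[191, 5, 2, 9, 935]
[191, 5, 2, 9, 935]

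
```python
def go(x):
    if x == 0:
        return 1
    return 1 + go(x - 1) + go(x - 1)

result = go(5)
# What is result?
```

go(x) = 1 + 2·go(x-1), go(0)=1. Closed form: (1+1)·2^5 - 1 = 63.

Answer: 63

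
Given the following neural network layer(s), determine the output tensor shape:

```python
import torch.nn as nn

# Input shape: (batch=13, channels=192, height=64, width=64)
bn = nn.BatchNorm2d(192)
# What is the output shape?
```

Input: (13, 192, 64, 64) -> Output: (13, 192, 64, 64)

Answer: (13, 192, 64, 64)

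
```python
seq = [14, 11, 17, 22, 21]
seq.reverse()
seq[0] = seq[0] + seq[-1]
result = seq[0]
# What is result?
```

Trace:
`seq = [14, 11, 17, 22, 21]` → seq = [14, 11, 17, 22, 21]
`seq.reverse()` → seq = [21, 22, 17, 11, 14]
`seq[0] = seq[0] + seq[-1]` → seq = [35, 22, 17, 11, 14]
`result = seq[0]` → result = 35
So result = 35

Answer: 35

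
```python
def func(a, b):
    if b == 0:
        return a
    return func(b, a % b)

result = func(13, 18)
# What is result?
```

func(13, 18) -> func(18, 13) -> func(13, 5) -> func(5, 3) -> func(3, 2) -> func(2, 1) -> func(1, 0) -> 1

Answer: 1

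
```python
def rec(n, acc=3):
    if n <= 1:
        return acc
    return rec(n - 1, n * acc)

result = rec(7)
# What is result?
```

Accumulator trace (n, acc): (7, 3) -> (6, 21) -> (5, 126) -> (4, 630) -> (3, 2520) -> (2, 7560) -> (1, 15120) -> return 15120

Answer: 15120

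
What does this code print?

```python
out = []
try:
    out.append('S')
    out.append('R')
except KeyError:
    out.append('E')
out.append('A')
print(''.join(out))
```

Execution trace: 'S' (try body) → 'R' (try body, no exception) → 'A' (after the try/except). Output: SRA

Answer: SRA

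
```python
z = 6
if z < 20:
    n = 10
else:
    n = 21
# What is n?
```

Trace:
`z = 6` → z = 6
`if z < 20: ...` → z < 20 is True → n = 10
So n = 10

Answer: 10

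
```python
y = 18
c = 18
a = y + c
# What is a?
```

Trace:
`y = 18` → y = 18
`c = 18` → c = 18
`a = y + c` → a = 36
So a = 36

Answer: 36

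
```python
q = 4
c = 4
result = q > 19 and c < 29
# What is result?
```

Trace:
`q = 4` → q = 4
`c = 4` → c = 4
`result = q > 19 and c < 29` → result = False
So result = False

Answer: False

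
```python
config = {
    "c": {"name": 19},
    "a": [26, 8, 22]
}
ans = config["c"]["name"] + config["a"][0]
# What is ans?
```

Trace:
`config = { ...` → config = {'c': {'name': 19}, 'a': [26, 8, 22]}
`ans = config["c"]["name"] + config["a"][0]` → ans = 45
So ans = 45

Answer: 45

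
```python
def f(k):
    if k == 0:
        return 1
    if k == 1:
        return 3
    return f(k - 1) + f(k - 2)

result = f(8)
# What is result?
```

Build up from base cases: f(0)=1, f(1)=3, f(2)=4, f(3)=7, f(4)=11, f(5)=18, f(6)=29, ..., f(8)=76

Answer: 76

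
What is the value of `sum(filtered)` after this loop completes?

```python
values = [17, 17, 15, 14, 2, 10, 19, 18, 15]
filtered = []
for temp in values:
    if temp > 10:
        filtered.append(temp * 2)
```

Sum of doubled values > 10
`filtered` takes the values: [] → [34] → [34, 34] → [34, 34, 30] → [34, 34, 30, 28] → [34, 34, 30, 28, 38] → [34, 34, 30, 28, 38, 36] → [34, 34, 30, 28, 38, 36, 30]
So `sum(filtered)` = 230

Answer: 230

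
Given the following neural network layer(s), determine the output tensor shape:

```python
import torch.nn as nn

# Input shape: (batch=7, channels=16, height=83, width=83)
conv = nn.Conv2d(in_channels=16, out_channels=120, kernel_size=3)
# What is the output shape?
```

Input: (7, 16, 83, 83) -> Output: (7, 120, 81, 81)

Answer: (7, 120, 81, 81)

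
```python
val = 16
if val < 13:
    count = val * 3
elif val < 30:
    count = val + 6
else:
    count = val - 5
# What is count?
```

Trace:
`val = 16` → val = 16
`if val < 13: ...` → val < 13 is False, val < 30 is True → count = 22
So count = 22

Answer: 22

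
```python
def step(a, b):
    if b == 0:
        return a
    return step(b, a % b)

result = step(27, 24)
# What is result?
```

step(27, 24) -> step(24, 3) -> step(3, 0) -> 3

Answer: 3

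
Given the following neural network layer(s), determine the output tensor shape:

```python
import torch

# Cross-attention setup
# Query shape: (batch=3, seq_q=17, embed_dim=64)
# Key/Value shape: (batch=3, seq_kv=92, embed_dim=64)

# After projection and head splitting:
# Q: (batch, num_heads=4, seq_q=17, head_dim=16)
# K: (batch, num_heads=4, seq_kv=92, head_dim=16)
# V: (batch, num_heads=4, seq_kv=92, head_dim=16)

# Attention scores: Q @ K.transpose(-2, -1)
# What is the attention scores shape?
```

Input: (3, 17, 64) -> Output: (3, 4, 17, 92)

Answer: (3, 4, 17, 92)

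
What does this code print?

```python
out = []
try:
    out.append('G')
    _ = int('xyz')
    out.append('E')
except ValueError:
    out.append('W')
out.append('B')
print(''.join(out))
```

Execution trace: 'G' (try body) → 'W' (except ValueError) → 'B' (after the try/except). Output: GWB

Answer: GWB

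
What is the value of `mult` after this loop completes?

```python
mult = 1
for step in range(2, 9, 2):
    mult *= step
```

Product of even numbers 2 to 8
`mult` takes the values: 1 → 2 → 8 → 48 → 384

Answer: 384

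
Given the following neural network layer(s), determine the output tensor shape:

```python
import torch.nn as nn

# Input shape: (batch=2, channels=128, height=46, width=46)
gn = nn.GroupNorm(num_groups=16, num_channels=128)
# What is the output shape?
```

Input: (2, 128, 46, 46) -> Output: (2, 128, 46, 46)

Answer: (2, 128, 46, 46)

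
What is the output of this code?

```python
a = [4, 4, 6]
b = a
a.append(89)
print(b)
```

Key concept: basic list aliasing.
Step by step:
`a = [4, 4, 6]` → a = [4, 4, 6]
`b = a` → b = [4, 4, 6] (same object as a)
`a.append(89)` → a = [4, 4, 6, 89] (same object as b); b = [4, 4, 6, 89] (same object as a)
`print(b)` → prints [4, 4, 6, 89]

Answer: [4, 4, 6, 89]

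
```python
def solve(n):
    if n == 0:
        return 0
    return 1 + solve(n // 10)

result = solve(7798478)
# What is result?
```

Count of digits of 7798478: 7

Answer: 7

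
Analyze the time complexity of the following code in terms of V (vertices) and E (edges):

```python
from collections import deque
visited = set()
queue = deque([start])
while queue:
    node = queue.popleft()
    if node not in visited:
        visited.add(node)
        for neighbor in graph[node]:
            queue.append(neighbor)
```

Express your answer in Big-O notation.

This is Breadth-first search on a graph. Time complexity: O(V + E).

Answer: O(V + E)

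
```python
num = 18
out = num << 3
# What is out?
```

Trace:
`num = 18` → num = 18
`out = num << 3` → out = 144
So out = 144

Answer: 144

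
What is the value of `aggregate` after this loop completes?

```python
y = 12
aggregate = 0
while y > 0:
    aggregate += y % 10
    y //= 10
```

Sum digits of 12
`aggregate` takes the values: 0 → 2 → 3

Answer: 3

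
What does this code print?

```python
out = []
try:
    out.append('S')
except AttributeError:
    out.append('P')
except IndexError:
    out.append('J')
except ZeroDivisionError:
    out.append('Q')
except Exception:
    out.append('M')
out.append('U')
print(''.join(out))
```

Execution trace: 'S' (try body, no exception) → 'U' (after the try/except). Output: SU

Answer: SU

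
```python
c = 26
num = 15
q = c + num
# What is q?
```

Trace:
`c = 26` → c = 26
`num = 15` → num = 15
`q = c + num` → q = 41
So q = 41

Answer: 41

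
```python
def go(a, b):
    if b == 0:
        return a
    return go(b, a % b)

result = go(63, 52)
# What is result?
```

go(63, 52) -> go(52, 11) -> go(11, 8) -> go(8, 3) -> go(3, 2) -> go(2, 1) -> go(1, 0) -> 1

Answer: 1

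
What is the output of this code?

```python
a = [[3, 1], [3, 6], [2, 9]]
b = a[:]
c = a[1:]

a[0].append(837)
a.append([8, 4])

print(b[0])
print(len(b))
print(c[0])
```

Key concept: slice with nested mutation.
Step by step:
`a = [[3, 1], [3, 6], [2, 9]]` → a = [[3, 1], [3, 6], [2, 9]]
`b = a[:]` → b = [[3, 1], [3, 6], [2, 9]]
`c = a[1:]` → c = [[3, 6], [2, 9]]
`a[0].append(837)` → a = [[3, 1, 837], [3, 6], [2, 9]]; b = [[3, 1, 837], [3, 6], [2, 9]]
`a.append([8, 4])` → a = [[3, 1, 837], [3, 6], [2, 9], [8, 4]]
`print(b[0])` → prints [3, 1, 837]
`print(len(b))` → prints 3
`print(c[0])` → prints [3, 6]

Answer:
[3, 1, 837]
3
[3, 6]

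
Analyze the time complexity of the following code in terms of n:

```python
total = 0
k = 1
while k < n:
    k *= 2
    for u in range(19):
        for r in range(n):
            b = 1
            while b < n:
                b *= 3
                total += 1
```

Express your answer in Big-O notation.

Each loop level contributes: log n × 1 × n × log n. Multiplying the contributions gives O(n log² n).

Answer: O(n log² n)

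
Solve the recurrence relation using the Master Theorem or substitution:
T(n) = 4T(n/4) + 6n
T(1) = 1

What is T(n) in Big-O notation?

By Master Theorem: a=4, b=4, f(n)=6n. Since log_4(4) = 1 and f(n) = Θ(n^1), Case 2 applies. T(n) = O(n log n).

Answer: O(n log n)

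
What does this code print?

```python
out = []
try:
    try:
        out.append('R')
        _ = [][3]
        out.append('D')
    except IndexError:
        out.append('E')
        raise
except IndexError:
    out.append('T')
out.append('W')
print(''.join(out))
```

Execution trace: 'R' (inner try body) → 'E' (inner except IndexError) → 'T' (outer except IndexError) → 'W' (after the try/except). Output: RETW

Answer: RETW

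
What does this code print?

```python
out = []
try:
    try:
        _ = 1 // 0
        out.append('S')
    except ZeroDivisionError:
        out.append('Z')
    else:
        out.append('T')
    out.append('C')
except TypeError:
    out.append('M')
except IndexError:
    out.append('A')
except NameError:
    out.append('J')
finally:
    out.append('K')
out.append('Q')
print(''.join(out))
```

Execution trace: 'Z' (inner except ZeroDivisionError) → 'C' (try body, no exception) → 'K' (finally) → 'Q' (after the try/except). Output: ZCKQ

Answer: ZCKQ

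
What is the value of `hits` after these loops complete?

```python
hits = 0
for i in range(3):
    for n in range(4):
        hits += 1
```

3 * 4 = 12
`hits` takes the values: 0 → 1 → 2 → 3 → 4 → 5 → 6 → 7 → 8 → 9 → 10 → 11 → 12

Answer: 12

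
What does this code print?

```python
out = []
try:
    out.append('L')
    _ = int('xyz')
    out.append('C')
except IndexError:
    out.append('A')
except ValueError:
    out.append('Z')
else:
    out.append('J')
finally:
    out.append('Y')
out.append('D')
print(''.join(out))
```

Execution trace: 'L' (try body) → 'Z' (except ValueError) → 'Y' (finally) → 'D' (after the try/except). Output: LZYD

Answer: LZYD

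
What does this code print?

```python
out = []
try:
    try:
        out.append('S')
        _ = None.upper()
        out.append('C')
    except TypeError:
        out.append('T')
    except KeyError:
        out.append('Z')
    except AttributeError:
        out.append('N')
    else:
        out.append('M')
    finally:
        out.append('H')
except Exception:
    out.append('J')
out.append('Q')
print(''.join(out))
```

Execution trace: 'S' (inner try body) → 'N' (inner except AttributeError) → 'H' (inner finally) → 'Q' (after the try/except). Output: SNHQ

Answer: SNHQ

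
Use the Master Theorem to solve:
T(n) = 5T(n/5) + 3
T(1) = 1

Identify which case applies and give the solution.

a=5, b=5, f(n)=3. log_5(5) = 1. Since c=0 < 1, Case 1 applies: T(n) = Θ(n^log_b(a)) = O(n).

Answer: O(n) - Case 1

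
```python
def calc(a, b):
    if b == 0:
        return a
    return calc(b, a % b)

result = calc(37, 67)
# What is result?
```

calc(37, 67) -> calc(67, 37) -> calc(37, 30) -> calc(30, 7) -> calc(7, 2) -> calc(2, 1) -> calc(1, 0) -> 1

Answer: 1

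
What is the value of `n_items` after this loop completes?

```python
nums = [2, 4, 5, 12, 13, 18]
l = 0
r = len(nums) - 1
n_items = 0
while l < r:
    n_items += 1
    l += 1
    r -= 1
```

Iterations until pointers meet (list length 6)
`n_items` takes the values: 0 → 1 → 2 → 3

Answer: 3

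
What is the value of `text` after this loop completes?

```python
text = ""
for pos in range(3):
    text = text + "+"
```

Repeat '+' 3 times
`text` takes the values: "" → "+" → "++" → "+++"

Answer: "+++"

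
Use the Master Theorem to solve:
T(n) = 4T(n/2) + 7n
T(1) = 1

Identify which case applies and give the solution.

a=4, b=2, f(n)=7n. log_2(4) = 2. Since c=1 < 2, Case 1 applies: T(n) = Θ(n^log_b(a)) = O(n^2).

Answer: O(n^2) - Case 1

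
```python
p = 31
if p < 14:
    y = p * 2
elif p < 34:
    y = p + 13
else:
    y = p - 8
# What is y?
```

Trace:
`p = 31` → p = 31
`if p < 14: ...` → p < 14 is False, p < 34 is True → y = 44
So y = 44

Answer: 44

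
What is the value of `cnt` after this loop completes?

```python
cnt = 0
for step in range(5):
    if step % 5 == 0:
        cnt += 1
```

Count numbers divisible by 5 in range(5)
`cnt` takes the values: 0 → 1

Answer: 1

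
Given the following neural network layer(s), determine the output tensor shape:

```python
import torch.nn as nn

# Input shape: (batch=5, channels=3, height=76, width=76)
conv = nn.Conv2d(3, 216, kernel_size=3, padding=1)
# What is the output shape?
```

Input: (5, 3, 76, 76) -> Output: (5, 216, 76, 76)

Answer: (5, 216, 76, 76)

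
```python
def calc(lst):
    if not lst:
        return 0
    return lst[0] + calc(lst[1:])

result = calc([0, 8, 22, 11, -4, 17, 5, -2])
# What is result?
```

0 + 8 + 22 + 11 + (-4) + 17 + 5 + (-2) + 0 = 57

Answer: 57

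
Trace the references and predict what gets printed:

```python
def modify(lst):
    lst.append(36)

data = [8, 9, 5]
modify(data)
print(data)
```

Key concept: function modifies passed list.
Step by step:
`data = [8, 9, 5]` → data = [8, 9, 5]
`modify(data)` → data = [8, 9, 5, 36]
`print(data)` → prints [8, 9, 5, 36]

Answer: [8, 9, 5, 36]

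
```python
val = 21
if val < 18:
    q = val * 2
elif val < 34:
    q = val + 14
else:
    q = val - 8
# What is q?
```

Trace:
`val = 21` → val = 21
`if val < 18: ...` → val < 18 is False, val < 34 is True → q = 35
So q = 35

Answer: 35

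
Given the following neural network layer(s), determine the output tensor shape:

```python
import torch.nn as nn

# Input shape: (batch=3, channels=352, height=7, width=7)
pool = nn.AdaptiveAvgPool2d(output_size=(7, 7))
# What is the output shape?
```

Input: (3, 352, 7, 7) -> Output: (3, 352, 7, 7)

Answer: (3, 352, 7, 7)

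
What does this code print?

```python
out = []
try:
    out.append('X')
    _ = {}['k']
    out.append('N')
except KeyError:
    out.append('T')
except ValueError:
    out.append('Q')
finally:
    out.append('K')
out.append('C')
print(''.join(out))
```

Execution trace: 'X' (try body) → 'T' (except KeyError) → 'K' (finally) → 'C' (after the try/except). Output: XTKC

Answer: XTKC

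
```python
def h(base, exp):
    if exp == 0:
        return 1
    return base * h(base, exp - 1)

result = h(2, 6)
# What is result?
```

h(2, 6) = 2 * 2 * 2 * 2 * 2 * 2 = 64

Answer: 64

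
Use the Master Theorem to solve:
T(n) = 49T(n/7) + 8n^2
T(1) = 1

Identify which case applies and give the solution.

a=49, b=7, f(n)=8n^2. log_7(49) = 2. Since c=2 = 2, Case 2 applies: T(n) = Θ(n^log_b(a) · log n) = O(n^2 log n).

Answer: O(n^2 log n) - Case 2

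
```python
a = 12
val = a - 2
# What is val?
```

Trace:
`a = 12` → a = 12
`val = a - 2` → val = 10
So val = 10

Answer: 10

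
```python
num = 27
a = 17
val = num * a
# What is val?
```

Trace:
`num = 27` → num = 27
`a = 17` → a = 17
`val = num * a` → val = 459
So val = 459

Answer: 459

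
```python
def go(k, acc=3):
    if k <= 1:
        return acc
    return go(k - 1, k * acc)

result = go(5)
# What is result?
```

Accumulator trace (n, acc): (5, 3) -> (4, 15) -> (3, 60) -> (2, 180) -> (1, 360) -> return 360

Answer: 360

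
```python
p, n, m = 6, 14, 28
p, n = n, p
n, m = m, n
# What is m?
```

Trace:
`p, n, m = 6, 14, 28` → p = 6; n = 14; m = 28
`p, n = n, p` → p = 14; n = 6
`n, m = m, n` → n = 28; m = 6
So m = 6

Answer: 6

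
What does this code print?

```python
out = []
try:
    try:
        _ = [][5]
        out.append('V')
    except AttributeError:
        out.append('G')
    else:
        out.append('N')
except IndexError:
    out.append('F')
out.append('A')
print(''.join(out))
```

Execution trace: 'F' (outer except IndexError) → 'A' (after the try/except). Output: FA

Answer: FA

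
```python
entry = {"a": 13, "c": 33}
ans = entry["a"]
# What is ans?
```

Trace:
`entry = {"a": 13, "c": 33}` → entry = {'a': 13, 'c': 33}
`ans = entry["a"]` → ans = 13
So ans = 13

Answer: 13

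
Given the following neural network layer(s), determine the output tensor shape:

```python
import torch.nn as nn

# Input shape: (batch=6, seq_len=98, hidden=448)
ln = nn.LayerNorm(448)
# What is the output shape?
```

Input: (6, 98, 448) -> Output: (6, 98, 448)

Answer: (6, 98, 448)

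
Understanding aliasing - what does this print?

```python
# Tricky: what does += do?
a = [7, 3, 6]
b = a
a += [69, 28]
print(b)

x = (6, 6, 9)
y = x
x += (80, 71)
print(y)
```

Key concept: += behavior differs for mutable vs immutable.
Step by step:
`a = [7, 3, 6]` → a = [7, 3, 6]
`b = a` → b = [7, 3, 6] (same object as a)
`a += [69, 28]` → a = [7, 3, 6, 69, 28] (same object as b); b = [7, 3, 6, 69, 28] (same object as a)
`print(b)` → prints [7, 3, 6, 69, 28]
`x = (6, 6, 9)` → x = (6, 6, 9)
`y = x` → y = (6, 6, 9)
`x += (80, 71)` → x = (6, 6, 9, 80, 71)
`print(y)` → prints (6, 6, 9)

Answer:
[7, 3, 6, 69, 28]
(6, 6, 9)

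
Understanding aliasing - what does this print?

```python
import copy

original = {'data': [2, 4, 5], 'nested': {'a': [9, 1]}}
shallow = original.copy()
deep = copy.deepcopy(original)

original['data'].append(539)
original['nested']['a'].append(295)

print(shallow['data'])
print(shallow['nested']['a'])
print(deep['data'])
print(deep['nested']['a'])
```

Key concept: comparing shallow vs deep copy.
Step by step:
`original = {'data': [2, 4, 5], 'nested': {'a': [9, 1]}}` → original = {'data': [2, 4, 5], 'nested': {'a': [9, 1]}}
`shallow = original.copy()` → shallow = {'data': [2, 4, 5], 'nested': {'a': [9, 1]}}
`deep = copy.deepcopy(original)` → deep = {'data': [2, 4, 5], 'nested': {'a': [9, 1]}}
`original['data'].append(539)` → original = {'data': [2, 4, 5, 539], 'nested': {'a': [9, 1]}}; shallow = {'data': [2, 4, 5, 539], 'nested': {'a': [9, 1]}}
`original['nested']['a'].append(295)` → original = {'data': [2, 4, 5, 539], 'nested': {'a': [9, 1, 295]}}; shallow = {'data': [2, 4, 5, 539], 'nested': {'a': [9, 1, 295]}}
`print(shallow['data'])` → prints [2, 4, 5, 539]
`print(shallow['nested']['a'])` → prints [9, 1, 295]
`print(deep['data'])` → prints [2, 4, 5]
`print(deep['nested']['a'])` → prints [9, 1]

Answer:
[2, 4, 5, 539]
[9, 1, 295]
[2, 4, 5]
[9, 1]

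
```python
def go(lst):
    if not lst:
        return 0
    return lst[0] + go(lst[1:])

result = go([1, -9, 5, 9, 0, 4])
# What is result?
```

1 + (-9) + 5 + 9 + 0 + 4 + 0 = 10

Answer: 10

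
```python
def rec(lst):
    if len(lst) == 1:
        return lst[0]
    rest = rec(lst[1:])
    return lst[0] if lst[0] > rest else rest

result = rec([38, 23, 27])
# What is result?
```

Recursive max over [38, 23, 27] = 38

Answer: 38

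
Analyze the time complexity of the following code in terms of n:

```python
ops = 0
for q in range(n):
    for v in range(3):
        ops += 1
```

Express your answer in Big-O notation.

Each loop level contributes: n × 1. Multiplying the contributions gives O(n).

Answer: O(n)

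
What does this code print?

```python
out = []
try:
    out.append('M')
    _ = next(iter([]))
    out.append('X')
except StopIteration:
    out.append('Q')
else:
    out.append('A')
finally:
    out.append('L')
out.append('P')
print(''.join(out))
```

Execution trace: 'M' (try body) → 'Q' (except StopIteration) → 'L' (finally) → 'P' (after the try/except). Output: MQLP

Answer: MQLP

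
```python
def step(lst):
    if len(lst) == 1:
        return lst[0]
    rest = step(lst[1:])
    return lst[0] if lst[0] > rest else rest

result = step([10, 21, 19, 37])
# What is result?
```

Recursive max over [10, 21, 19, 37] = 37

Answer: 37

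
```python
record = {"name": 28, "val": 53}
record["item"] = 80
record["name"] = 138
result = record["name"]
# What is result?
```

Trace:
`record = {"name": 28, "val": 53}` → record = {'name': 28, 'val': 53}
`record["item"] = 80` → record = {'name': 28, 'val': 53, 'item': 80}
`record["name"] = 138` → record = {'name': 138, 'val': 53, 'item': 80}
`result = record["name"]` → result = 138
So result = 138

Answer: 138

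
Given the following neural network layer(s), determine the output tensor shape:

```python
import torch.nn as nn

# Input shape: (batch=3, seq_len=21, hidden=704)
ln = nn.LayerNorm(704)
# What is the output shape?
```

Input: (3, 21, 704) -> Output: (3, 21, 704)

Answer: (3, 21, 704)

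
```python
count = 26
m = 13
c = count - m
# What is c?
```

Trace:
`count = 26` → count = 26
`m = 13` → m = 13
`c = count - m` → c = 13
So c = 13

Answer: 13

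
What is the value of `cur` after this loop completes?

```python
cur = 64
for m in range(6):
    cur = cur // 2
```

Halve 6 times: 64 // 2^6 = 1
`cur` takes the values: 64 → 32 → 16 → 8 → 4 → 2 → 1

Answer: 1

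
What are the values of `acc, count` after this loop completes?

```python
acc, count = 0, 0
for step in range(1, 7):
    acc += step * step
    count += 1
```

Sum of squares and count
`acc, count` takes the values: (0, 0) → (1, 0) → (1, 1) → (5, 1) → (5, 2) → (14, 2) → (14, 3) → (30, 3) → (30, 4) → (55, 4) → (55, 5) → (91, 5) → (91, 6)

Answer: 91, 6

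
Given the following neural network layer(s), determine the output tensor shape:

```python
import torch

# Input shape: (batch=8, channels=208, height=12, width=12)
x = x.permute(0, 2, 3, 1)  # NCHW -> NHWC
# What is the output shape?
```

Input: (8, 208, 12, 12) -> Output: (8, 12, 12, 208)

Answer: (8, 12, 12, 208)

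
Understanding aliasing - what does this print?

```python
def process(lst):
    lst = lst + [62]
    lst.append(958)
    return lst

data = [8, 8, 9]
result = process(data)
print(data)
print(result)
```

Key concept: rebinding parameter vs mutation.
Step by step:
`data = [8, 8, 9]` → data = [8, 8, 9]
`result = process(data)` → result = [8, 8, 9, 62, 958]
`print(data)` → prints [8, 8, 9]
`print(result)` → prints [8, 8, 9, 62, 958]

Answer:
[8, 8, 9]
[8, 8, 9, 62, 958]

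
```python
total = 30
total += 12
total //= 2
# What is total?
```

Trace:
`total = 30` → total = 30
`total += 12` → total = 42
`total //= 2` → total = 21
So total = 21

Answer: 21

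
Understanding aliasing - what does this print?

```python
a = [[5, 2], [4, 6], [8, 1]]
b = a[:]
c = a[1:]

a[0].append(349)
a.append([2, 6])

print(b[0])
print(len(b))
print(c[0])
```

Key concept: slice with nested mutation.
Step by step:
`a = [[5, 2], [4, 6], [8, 1]]` → a = [[5, 2], [4, 6], [8, 1]]
`b = a[:]` → b = [[5, 2], [4, 6], [8, 1]]
`c = a[1:]` → c = [[4, 6], [8, 1]]
`a[0].append(349)` → a = [[5, 2, 349], [4, 6], [8, 1]]; b = [[5, 2, 349], [4, 6], [8, 1]]
`a.append([2, 6])` → a = [[5, 2, 349], [4, 6], [8, 1], [2, 6]]
`print(b[0])` → prints [5, 2, 349]
`print(len(b))` → prints 3
`print(c[0])` → prints [4, 6]

Answer:
[5, 2, 349]
3
[4, 6]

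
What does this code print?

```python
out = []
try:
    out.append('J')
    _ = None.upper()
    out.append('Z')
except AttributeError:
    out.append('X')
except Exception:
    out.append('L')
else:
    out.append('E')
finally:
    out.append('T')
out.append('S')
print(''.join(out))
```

Execution trace: 'J' (try body) → 'X' (except AttributeError) → 'T' (finally) → 'S' (after the try/except). Output: JXTS

Answer: JXTS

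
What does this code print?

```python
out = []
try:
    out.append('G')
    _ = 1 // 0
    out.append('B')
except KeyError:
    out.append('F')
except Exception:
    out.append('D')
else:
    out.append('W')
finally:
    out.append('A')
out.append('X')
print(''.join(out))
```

Execution trace: 'G' (try body) → 'D' (except Exception) → 'A' (finally) → 'X' (after the try/except). Output: GDAX

Answer: GDAX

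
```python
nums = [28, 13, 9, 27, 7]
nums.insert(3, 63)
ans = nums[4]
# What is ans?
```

Trace:
`nums = [28, 13, 9, 27, 7]` → nums = [28, 13, 9, 27, 7]
`nums.insert(3, 63)` → nums = [28, 13, 9, 63, 27, 7]
`ans = nums[4]` → ans = 27
So ans = 27

Answer: 27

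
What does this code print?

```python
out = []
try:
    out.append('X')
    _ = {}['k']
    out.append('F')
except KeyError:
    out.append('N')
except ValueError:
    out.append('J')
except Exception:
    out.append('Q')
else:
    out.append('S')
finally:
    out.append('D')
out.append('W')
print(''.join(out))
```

Execution trace: 'X' (try body) → 'N' (except KeyError) → 'D' (finally) → 'W' (after the try/except). Output: XNDW

Answer: XNDW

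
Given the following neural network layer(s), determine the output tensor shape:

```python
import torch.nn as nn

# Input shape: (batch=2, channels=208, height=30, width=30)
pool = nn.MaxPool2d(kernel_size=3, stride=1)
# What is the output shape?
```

Input: (2, 208, 30, 30) -> Output: (2, 208, 28, 28)

Answer: (2, 208, 28, 28)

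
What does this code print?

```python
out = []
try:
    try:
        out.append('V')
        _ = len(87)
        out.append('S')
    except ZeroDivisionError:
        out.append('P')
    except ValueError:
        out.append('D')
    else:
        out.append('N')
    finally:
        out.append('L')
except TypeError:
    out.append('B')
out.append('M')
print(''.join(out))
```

Execution trace: 'V' (try body) → 'L' (finally) → 'B' (outer except TypeError) → 'M' (after the try/except). Output: VLBM

Answer: VLBM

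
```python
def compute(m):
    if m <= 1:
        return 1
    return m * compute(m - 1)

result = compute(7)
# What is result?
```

compute(7) = 7 * 6 * 5 * 4 * 3 * 2 * 1 = 5040

Answer: 5040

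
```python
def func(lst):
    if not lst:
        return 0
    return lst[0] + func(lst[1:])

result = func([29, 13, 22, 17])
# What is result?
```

29 + 13 + 22 + 17 + 0 = 81

Answer: 81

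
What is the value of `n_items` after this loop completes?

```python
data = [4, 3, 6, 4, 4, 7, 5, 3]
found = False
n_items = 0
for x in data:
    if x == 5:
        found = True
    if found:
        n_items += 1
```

Count elements after first 5 in [4, 3, 6, 4, 4, 7, 5, 3]
`n_items` takes the values: 0 → 1 → 2

Answer: 2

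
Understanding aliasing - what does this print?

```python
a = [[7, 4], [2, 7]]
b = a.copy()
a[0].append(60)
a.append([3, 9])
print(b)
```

Key concept: shallow copy with nested lists.
Step by step:
`a = [[7, 4], [2, 7]]` → a = [[7, 4], [2, 7]]
`b = a.copy()` → b = [[7, 4], [2, 7]]
`a[0].append(60)` → a = [[7, 4, 60], [2, 7]]; b = [[7, 4, 60], [2, 7]]
`a.append([3, 9])` → a = [[7, 4, 60], [2, 7], [3, 9]]
`print(b)` → prints [[7, 4, 60], [2, 7]]

Answer: [[7, 4, 60], [2, 7]]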